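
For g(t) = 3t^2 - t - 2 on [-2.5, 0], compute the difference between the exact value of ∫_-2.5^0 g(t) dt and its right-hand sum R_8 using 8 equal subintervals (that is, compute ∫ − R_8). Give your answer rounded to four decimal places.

3.1982

Exact integral: ∫_-2.5^0 g(t) dt = 13.75.
R_8 ≈ 10.551758.
Error ≈ 13.75 − 10.551758 ≈ 3.1982.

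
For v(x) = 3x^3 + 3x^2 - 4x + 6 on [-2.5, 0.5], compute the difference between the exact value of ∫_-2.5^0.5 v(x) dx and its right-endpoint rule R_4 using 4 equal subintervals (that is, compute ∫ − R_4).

-4.78125

Exact integral: ∫_-2.5^0.5 v(x) dx = 16.5.
R_4 = 21.28125.
Error = 16.5 − 21.28125 = -4.78125.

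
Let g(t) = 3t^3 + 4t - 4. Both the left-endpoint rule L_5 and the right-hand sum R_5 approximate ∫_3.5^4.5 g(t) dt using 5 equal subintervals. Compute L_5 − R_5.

L_5 = 192.365.
R_5 = 222.115.
L_5 − R_5 = -29.75.

-29.75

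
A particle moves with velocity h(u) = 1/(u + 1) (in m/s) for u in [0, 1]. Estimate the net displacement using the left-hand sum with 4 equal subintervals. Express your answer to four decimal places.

Δu = (1 − 0)/4 = 0.25.
Left endpoints: 0, 0.25, 0.5, 0.75.
h(0) = 1, h(0.25) = 0.8, h(0.5) = 2/3, h(0.75) = 4/7.
Sum = Δu · [h(0) + h(0.25) + h(0.5) + h(0.75)].
Sum ≈ 0.7595.

0.7595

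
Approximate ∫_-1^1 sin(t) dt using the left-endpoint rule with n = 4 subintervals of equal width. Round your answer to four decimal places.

-0.4207

Δt = (1 − (-1))/4 = 0.5.
Left endpoints: -1, -0.5, 0, 0.5.
f(-1) ≈ -0.8415, f(-0.5) ≈ -0.4794, f(0) ≈ 0.0000, f(0.5) ≈ 0.4794.
Sum = Δt · [f(-1) + f(-0.5) + f(0) + f(0.5)].
Sum ≈ -0.4207.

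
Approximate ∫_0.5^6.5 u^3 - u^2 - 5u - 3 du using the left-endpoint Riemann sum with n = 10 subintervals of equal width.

174.42

Δu = (6.5 − 0.5)/10 = 0.6.
Left endpoints: 0.5, 1.1, 1.7, 2.3, 2.9, 3.5, 4.1, 4.7, 5.3, 5.9.
f(0.5) = -5.625, f(1.1) = -8.379, f(1.7) = -9.477, f(2.3) = -7.623, f(2.9) = -1.521, f(3.5) = 10.125, f(4.1) = 28.611, f(4.7) = 55.233, f(5.3) = 91.287, f(5.9) = 138.069.
Sum = Δu · [f(0.5) + f(1.1) + f(1.7) + ...].
Sum = 174.42.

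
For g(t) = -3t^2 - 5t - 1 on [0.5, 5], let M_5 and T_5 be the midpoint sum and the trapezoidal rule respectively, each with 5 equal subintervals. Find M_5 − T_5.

M_5 = -190.33875.
T_5 = -193.0725.
M_5 − T_5 = 2.73375.

2.73375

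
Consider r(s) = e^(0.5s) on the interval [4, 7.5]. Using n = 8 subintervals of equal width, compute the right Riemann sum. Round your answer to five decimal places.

78.22915

Δs = (7.5 − 4)/8 = 0.4375.
Right endpoints: 4.4375, 4.875, 5.3125, 5.75, 6.1875, 6.625, 7.0625, 7.5.
r(4.4375) ≈ 9.19583, r(4.875) ≈ 11.44439, r(5.3125) ≈ 14.24278, r(5.75) ≈ 17.72542, r(6.1875) ≈ 22.05965, r(6.625) ≈ 27.45367, r(7.0625) ≈ 34.16665, r(7.5) ≈ 42.52108.
Sum = Δs · [r(4.4375) + r(4.875) + r(5.3125) + ...].
Sum ≈ 78.22915.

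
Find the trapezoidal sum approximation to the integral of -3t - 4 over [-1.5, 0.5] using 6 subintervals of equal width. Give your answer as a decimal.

Δt = (0.5 − (-1.5))/6 = 1/3.
f(-1.5) = 0.5, f(-7/6) = -0.5, f(-5/6) = -1.5, f(-0.5) = -2.5, f(-1/6) = -3.5, f(1/6) = -4.5, f(0.5) = -5.5.
T_6 = (Δt/2)·[f(t_0) + 2f(t_1) + ... + 2f(t_{5}) + f(t_6)].
Sum = -5.

-5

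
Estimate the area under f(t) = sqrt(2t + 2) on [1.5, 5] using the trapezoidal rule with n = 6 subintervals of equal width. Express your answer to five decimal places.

10.12514

Δt = (5 − 1.5)/6 = 7/12.
f(1.5) ≈ 2.23607, f(25/12) ≈ 2.48328, f(8/3) ≈ 2.70801, f(3.25) ≈ 2.91548, f(23/6) ≈ 3.10913, f(53/12) ≈ 3.29140, f(5) ≈ 3.46410.
T_6 = (Δt/2)·[f(t_0) + 2f(t_1) + ... + 2f(t_{5}) + f(t_6)].
Sum ≈ 10.12514.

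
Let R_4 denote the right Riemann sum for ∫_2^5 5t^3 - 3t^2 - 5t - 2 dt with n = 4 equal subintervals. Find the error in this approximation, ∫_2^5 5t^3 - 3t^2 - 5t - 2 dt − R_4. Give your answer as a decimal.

Exact integral: ∫_2^5 f(t) dt = 585.75.
R_4 = 789.796875.
Error = 585.75 − 789.796875 = -204.046875.

-204.046875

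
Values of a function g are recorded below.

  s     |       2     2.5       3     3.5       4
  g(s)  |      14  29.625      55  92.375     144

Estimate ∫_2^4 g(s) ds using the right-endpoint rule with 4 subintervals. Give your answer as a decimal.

160.5

Δs = 0.5.
Sum = 0.5·[29.625 + 55 + 92.375 + 144] = 160.5.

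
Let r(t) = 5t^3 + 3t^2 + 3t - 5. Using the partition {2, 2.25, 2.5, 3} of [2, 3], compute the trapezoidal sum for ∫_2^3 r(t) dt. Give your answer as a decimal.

103.86328125

Subinterval widths: 0.25, 0.25, 0.5.
r(2) = 53, r(2.25) = 73.890625, r(2.5) = 99.375, r(3) = 166.
On each subinterval the trapezoid contributes (Δt_i/2)·[r(t_{i-1}) + r(t_i)].
Sum = 103.86328125.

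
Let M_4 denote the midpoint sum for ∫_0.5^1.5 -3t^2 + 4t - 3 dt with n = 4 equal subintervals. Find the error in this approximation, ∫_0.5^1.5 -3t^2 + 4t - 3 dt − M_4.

-0.015625

Exact integral: ∫_0.5^1.5 f(t) dt = -2.25.
M_4 = -2.234375.
Error = -2.25 − (-2.234375) = -0.015625.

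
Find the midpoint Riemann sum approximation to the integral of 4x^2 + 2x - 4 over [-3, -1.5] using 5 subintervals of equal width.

18.705

Δx = (-1.5 − (-3))/5 = 0.3.
Midpoints: -2.85, -2.55, -2.25, -1.95, -1.65.
f(-2.85) = 22.79, f(-2.55) = 16.91, f(-2.25) = 11.75, f(-1.95) = 7.31, f(-1.65) = 3.59.
Sum = Δx · [f(-2.85) + f(-2.55) + f(-2.25) + f(-1.95) + f(-1.65)].
Sum = 18.705.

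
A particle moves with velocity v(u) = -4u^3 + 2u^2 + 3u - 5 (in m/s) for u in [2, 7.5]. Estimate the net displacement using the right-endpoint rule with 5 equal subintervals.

Δu = (7.5 − 2)/5 = 1.1.
Right endpoints: 3.1, 4.2, 5.3, 6.4, 7.5.
v(3.1) = -95.644, v(4.2) = -253.472, v(5.3) = -528.428, v(6.4) = -952.456, v(7.5) = -1557.5.
Sum = Δu · [v(3.1) + v(4.2) + v(5.3) + v(6.4) + v(7.5)].
Sum = -3726.25.

-3726.25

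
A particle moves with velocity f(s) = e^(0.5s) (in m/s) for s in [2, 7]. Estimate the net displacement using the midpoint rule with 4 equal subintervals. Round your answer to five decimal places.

59.81601

Δs = (7 − 2)/4 = 1.25.
Midpoints: 2.625, 3.875, 5.125, 6.375.
f(2.625) ≈ 3.71545, f(3.875) ≈ 6.94138, f(5.125) ≈ 12.96820, f(6.375) ≈ 24.22778.
Sum = Δs · [f(2.625) + f(3.875) + f(5.125) + f(6.375)].
Sum ≈ 59.81601.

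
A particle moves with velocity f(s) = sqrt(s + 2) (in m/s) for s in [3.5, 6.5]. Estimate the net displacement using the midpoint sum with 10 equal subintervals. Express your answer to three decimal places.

7.922

Δs = (6.5 − 3.5)/10 = 0.3.
Midpoints: 3.65, 3.95, 4.25, 4.55, 4.85, 5.15, 5.45, 5.75, 6.05, 6.35.
f(3.65) ≈ 2.377, f(3.95) ≈ 2.439, f(4.25) ≈ 2.500, f(4.55) ≈ 2.559, f(4.85) ≈ 2.617, f(5.15) ≈ 2.674, f(5.45) ≈ 2.729, f(5.75) ≈ 2.784, f(6.05) ≈ 2.837, f(6.35) ≈ 2.890.
Sum = Δs · [f(3.65) + f(3.95) + f(4.25) + ...].
Sum ≈ 7.922.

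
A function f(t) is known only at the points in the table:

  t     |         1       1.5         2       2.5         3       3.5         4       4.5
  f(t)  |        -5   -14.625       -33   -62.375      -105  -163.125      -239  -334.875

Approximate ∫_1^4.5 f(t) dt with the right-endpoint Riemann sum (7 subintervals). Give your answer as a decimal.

-476

Δt = 0.5.
Sum = 0.5·[(-14.625) + (-33) + (-62.375) + (-105) + (-163.125) + (-239) + (-334.875)] = -476.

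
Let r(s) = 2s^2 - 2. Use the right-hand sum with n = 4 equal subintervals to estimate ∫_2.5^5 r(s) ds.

Δs = (5 − 2.5)/4 = 0.625.
Right endpoints: 3.125, 3.75, 4.375, 5.
r(3.125) = 17.53125, r(3.75) = 26.125, r(4.375) = 36.28125, r(5) = 48.
Sum = Δs · [r(3.125) + r(3.75) + r(4.375) + r(5)].
Sum = 79.9609375.

79.9609375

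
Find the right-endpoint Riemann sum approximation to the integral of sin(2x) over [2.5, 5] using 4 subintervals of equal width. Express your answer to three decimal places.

Δx = (5 − 2.5)/4 = 0.625.
Right endpoints: 3.125, 3.75, 4.375, 5.
f(3.125) ≈ -0.033, f(3.75) ≈ 0.938, f(4.375) ≈ 0.625, f(5) ≈ -0.544.
Sum = Δx · [f(3.125) + f(3.75) + f(4.375) + f(5)].
Sum ≈ 0.616.

0.616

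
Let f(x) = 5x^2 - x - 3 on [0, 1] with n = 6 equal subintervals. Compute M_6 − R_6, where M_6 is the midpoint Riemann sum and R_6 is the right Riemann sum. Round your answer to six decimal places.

-0.368056

M_6 ≈ -1.84490741.
R_6 ≈ -1.47685185.
M_6 − R_6 ≈ -0.368056.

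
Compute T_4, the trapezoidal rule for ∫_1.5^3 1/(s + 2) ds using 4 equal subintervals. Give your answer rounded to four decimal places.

Δs = (3 − 1.5)/4 = 0.375.
f(1.5) = 2/7, f(1.875) = 8/31, f(2.25) = 4/17, f(2.625) = 8/37, f(3) = 0.2.
T_4 = (Δs/2)·[f(s_0) + 2f(s_1) + 2f(s_2) + 2f(s_3) + f(s_4)].
Sum ≈ 0.3572.

0.3572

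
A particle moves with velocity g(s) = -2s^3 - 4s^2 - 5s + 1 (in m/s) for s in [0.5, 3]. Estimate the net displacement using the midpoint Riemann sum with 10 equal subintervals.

Δs = (3 − 0.5)/10 = 0.25.
Midpoints: 0.625, 0.875, 1.125, 1.375, 1.625, 1.875, 2.125, 2.375, 2.625, 2.875.
g(0.625) = -4.17578125, g(0.875) = -7.77734375, g(1.125) = -12.53515625, g(1.375) = -18.63671875, g(1.625) = -26.26953125, g(1.875) = -35.62109375, g(2.125) = -46.87890625, g(2.375) = -60.23046875, g(2.625) = -75.86328125, g(2.875) = -93.96484375.
Sum = Δs · [g(0.625) + g(0.875) + g(1.125) + ...].
Sum = -95.48828125.

-95.48828125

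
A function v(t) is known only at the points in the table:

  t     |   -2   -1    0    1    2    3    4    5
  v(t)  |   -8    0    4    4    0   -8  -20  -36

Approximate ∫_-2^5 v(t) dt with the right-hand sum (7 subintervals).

-56

Δt = 1.
Sum = 1·[0 + 4 + 4 + 0 + (-8) + (-20) + (-36)] = -56.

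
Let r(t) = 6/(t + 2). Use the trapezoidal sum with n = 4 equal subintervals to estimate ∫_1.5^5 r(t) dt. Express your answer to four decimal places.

4.1821

Δt = (5 − 1.5)/4 = 0.875.
r(1.5) = 12/7, r(2.375) = 48/35, r(3.25) = 8/7, r(4.125) = 48/49, r(5) = 6/7.
T_4 = (Δt/2)·[r(t_0) + 2r(t_1) + 2r(t_2) + 2r(t_3) + r(t_4)].
Sum ≈ 4.1821.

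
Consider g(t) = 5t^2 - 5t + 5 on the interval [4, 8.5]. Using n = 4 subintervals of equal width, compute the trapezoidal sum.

803.49609375

Δt = (8.5 − 4)/4 = 1.125.
g(4) = 65, g(5.125) = 110.703125, g(6.25) = 169.0625, g(7.375) = 240.078125, g(8.5) = 323.75.
T_4 = (Δt/2)·[g(t_0) + 2g(t_1) + 2g(t_2) + 2g(t_3) + g(t_4)].
Sum = 803.49609375.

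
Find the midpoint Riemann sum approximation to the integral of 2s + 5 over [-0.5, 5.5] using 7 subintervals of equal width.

Δs = (5.5 − (-0.5))/7 = 6/7.
Midpoints: -1/14, 11/14, 23/14, 2.5, 47/14, 59/14, 71/14.
f(-1/14) = 34/7, f(11/14) = 46/7, f(23/14) = 58/7, f(2.5) = 10, f(47/14) = 82/7, f(59/14) = 94/7, f(71/14) = 106/7.
Sum = Δs · [f(-1/14) + f(11/14) + f(23/14) + ...].
Sum = 60.

60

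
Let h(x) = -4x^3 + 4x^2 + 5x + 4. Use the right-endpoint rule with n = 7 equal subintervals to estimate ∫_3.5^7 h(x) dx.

-2012.5

Δx = (7 − 3.5)/7 = 0.5.
Right endpoints: 4, 4.5, 5, 5.5, 6, 6.5, 7.
h(4) = -168, h(4.5) = -257, h(5) = -371, h(5.5) = -513, h(6) = -686, h(6.5) = -893, h(7) = -1137.
Sum = Δx · [h(4) + h(4.5) + h(5) + ...].
Sum = -2012.5.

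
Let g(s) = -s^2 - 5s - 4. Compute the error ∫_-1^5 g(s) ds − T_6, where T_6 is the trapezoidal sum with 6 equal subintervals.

Exact integral: ∫_-1^5 g(s) ds = -126.
T_6 = -127.
Error = -126 − (-127) = 1.

1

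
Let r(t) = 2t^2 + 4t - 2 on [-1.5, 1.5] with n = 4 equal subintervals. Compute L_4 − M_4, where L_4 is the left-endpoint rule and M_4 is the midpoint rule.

-3.65625

L_4 = -5.4375.
M_4 = -1.78125.
L_4 − M_4 = -3.65625.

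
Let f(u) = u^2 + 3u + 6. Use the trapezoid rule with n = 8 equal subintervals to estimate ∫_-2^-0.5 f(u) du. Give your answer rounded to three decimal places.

6.009

Δu = (-0.5 − (-2))/8 = 0.1875.
f(-2) = 4, f(-1.8125) = 3.84765625, f(-1.625) = 3.765625, f(-1.4375) = 3.75390625, f(-1.25) = 3.8125, f(-1.0625) = 3.94140625, f(-0.875) = 4.140625, f(-0.6875) = 4.41015625, f(-0.5) = 4.75.
T_8 = (Δu/2)·[f(u_0) + 2f(u_1) + ... + 2f(u_{7}) + f(u_8)].
Sum ≈ 6.009.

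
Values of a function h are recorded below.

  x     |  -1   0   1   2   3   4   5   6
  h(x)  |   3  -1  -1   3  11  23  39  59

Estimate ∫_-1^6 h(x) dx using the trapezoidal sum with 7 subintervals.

Δx = 1.
T_7 = (1/2)·[3 + 2·(-1) + 2·(-1) + 2·3 + 2·11 + 2·23 + 2·39 + 59] = 105.

105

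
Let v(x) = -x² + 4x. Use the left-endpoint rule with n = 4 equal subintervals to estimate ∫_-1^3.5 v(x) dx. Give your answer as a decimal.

Δx = (3.5 − (-1))/4 = 1.125.
Left endpoints: -1, 0.125, 1.25, 2.375.
v(-1) = -5, v(0.125) = 0.484375, v(1.25) = 3.4375, v(2.375) = 3.859375.
Sum = Δx · [v(-1) + v(0.125) + v(1.25) + v(2.375)].
Sum = 3.12890625.

3.12890625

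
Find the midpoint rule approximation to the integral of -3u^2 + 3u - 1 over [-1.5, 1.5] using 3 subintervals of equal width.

Δu = (1.5 − (-1.5))/3 = 1.
Midpoints: -1, 0, 1.
f(-1) = -7, f(0) = -1, f(1) = -1.
Sum = Δu · [f(-1) + f(0) + f(1)].
Sum = -9.

-9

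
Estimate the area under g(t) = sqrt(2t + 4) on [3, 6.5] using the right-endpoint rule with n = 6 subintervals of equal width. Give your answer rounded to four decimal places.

Δt = (6.5 − 3)/6 = 7/12.
Right endpoints: 43/12, 25/6, 4.75, 16/3, 71/12, 6.5.
g(43/12) ≈ 3.3417, g(25/6) ≈ 3.5119, g(4.75) ≈ 3.6742, g(16/3) ≈ 3.8297, g(71/12) ≈ 3.9791, g(6.5) ≈ 4.1231.
Sum = Δt · [g(43/12) + g(25/6) + g(4.75) + ...].
Sum ≈ 13.1015.

13.1015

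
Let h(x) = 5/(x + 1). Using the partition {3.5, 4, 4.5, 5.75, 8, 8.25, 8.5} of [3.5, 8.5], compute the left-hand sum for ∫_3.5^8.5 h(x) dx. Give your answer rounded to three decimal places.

Subinterval widths: 0.5, 0.5, 1.25, 2.25, 0.25, 0.25.
Left endpoints: 3.5, 4, 4.5, 5.75, 8, 8.25.
h(3.5) = 10/9, h(4) = 1, h(4.5) = 10/11, h(5.75) = 20/27, h(8) = 5/9, h(8.25) = 20/37.
Sum = Σ Δx_i · h(x_i).
Sum ≈ 4.133.

4.133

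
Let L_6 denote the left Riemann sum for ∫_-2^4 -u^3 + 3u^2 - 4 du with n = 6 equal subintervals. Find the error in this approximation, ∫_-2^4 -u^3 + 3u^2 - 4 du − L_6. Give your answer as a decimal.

-18

Exact integral: ∫_-2^4 f(u) du = -12.
L_6 = 6.
Error = -12 − 6 = -18.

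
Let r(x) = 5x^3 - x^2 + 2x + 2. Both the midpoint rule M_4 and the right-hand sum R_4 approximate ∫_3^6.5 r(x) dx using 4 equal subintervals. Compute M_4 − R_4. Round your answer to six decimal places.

-577.257324

M_4 ≈ 2072.09912109.
R_4 ≈ 2649.35644531.
M_4 − R_4 ≈ -577.257324.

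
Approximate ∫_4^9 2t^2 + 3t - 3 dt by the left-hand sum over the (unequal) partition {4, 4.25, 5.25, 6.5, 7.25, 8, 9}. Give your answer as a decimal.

Subinterval widths: 0.25, 1, 1.25, 0.75, 0.75, 1.
Left endpoints: 4, 4.25, 5.25, 6.5, 7.25, 8.
f(4) = 41, f(4.25) = 45.875, f(5.25) = 67.875, f(6.5) = 101, f(7.25) = 123.875, f(8) = 149.
Sum = Σ Δt_i · f(t_i).
Sum = 458.625.

458.625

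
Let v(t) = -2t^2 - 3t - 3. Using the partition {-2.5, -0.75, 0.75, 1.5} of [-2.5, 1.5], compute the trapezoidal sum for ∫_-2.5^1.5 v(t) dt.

Subinterval widths: 1.75, 1.5, 0.75.
v(-2.5) = -8, v(-0.75) = -1.875, v(0.75) = -6.375, v(1.5) = -12.
On each subinterval the trapezoid contributes (Δt_i/2)·[v(t_{i-1}) + v(t_i)].
Sum = -21.71875.

-21.71875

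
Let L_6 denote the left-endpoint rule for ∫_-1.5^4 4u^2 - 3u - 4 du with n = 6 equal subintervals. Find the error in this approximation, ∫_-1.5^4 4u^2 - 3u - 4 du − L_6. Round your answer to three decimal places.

Exact integral: ∫_-1.5^4 f(u) du ≈ 47.20833.
L_6 ≈ 32.64352.
Error ≈ 47.20833 − 32.64352 ≈ 14.565.

14.565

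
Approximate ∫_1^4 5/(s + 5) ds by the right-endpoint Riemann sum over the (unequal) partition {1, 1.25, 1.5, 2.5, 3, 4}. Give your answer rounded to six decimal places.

Subinterval widths: 0.25, 0.25, 1, 0.5, 1.
Right endpoints: 1.25, 1.5, 2.5, 3, 4.
f(1.25) = 0.8, f(1.5) = 10/13, f(2.5) = 2/3, f(3) = 0.625, f(4) = 5/9.
Sum = Σ Δs_i · f(s_i).
Sum ≈ 1.927030.

1.927030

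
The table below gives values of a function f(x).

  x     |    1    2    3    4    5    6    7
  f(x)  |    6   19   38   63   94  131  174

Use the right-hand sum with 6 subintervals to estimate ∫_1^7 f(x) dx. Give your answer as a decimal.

519

Δx = 1.
Sum = 1·[19 + 38 + 63 + 94 + 131 + 174] = 519.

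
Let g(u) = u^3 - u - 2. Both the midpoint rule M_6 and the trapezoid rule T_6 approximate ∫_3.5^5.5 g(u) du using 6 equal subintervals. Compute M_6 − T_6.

-0.75

M_6 = 178.
T_6 = 178.75.
M_6 − T_6 = -0.75.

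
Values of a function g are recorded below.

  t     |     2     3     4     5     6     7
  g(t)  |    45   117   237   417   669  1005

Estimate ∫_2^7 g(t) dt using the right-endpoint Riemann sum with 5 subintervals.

2445

Δt = 1.
Sum = 1·[117 + 237 + 417 + 669 + 1005] = 2445.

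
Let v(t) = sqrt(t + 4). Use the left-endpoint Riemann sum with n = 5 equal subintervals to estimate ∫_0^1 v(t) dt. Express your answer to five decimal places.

2.09653

Δt = (1 − 0)/5 = 0.2.
Left endpoints: 0, 0.2, 0.4, 0.6, 0.8.
v(0) ≈ 2.00000, v(0.2) ≈ 2.04939, v(0.4) ≈ 2.09762, v(0.6) ≈ 2.14476, v(0.8) ≈ 2.19089.
Sum = Δt · [v(0) + v(0.2) + v(0.4) + v(0.6) + v(0.8)].
Sum ≈ 2.09653.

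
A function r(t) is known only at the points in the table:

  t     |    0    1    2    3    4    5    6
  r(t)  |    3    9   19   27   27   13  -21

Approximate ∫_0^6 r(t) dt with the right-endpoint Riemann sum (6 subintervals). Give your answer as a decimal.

74

Δt = 1.
Sum = 1·[9 + 19 + 27 + 27 + 13 + (-21)] = 74.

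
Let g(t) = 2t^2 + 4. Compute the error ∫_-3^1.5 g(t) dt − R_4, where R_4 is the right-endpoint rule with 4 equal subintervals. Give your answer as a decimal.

Exact integral: ∫_-3^1.5 g(t) dt = 38.25.
R_4 = 32.5546875.
Error = 38.25 − 32.5546875 = 5.6953125.

5.6953125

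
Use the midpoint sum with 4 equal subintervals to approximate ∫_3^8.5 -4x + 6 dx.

-93.5

Δx = (8.5 − 3)/4 = 1.375.
Midpoints: 3.6875, 5.0625, 6.4375, 7.8125.
f(3.6875) = -8.75, f(5.0625) = -14.25, f(6.4375) = -19.75, f(7.8125) = -25.25.
Sum = Δx · [f(3.6875) + f(5.0625) + f(6.4375) + f(7.8125)].
Sum = -93.5.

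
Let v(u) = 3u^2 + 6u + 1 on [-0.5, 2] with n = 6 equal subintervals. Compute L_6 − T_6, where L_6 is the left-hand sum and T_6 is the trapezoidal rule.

L_6 ≈ 16.6232639.
T_6 ≈ 22.0920139.
L_6 − T_6 = -5.46875.

-5.46875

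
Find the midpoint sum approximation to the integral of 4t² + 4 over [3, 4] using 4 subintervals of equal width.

53.3125

Δt = (4 − 3)/4 = 0.25.
Midpoints: 3.125, 3.375, 3.625, 3.875.
f(3.125) = 43.0625, f(3.375) = 49.5625, f(3.625) = 56.5625, f(3.875) = 64.0625.
Sum = Δt · [f(3.125) + f(3.375) + f(3.625) + f(3.875)].
Sum = 53.3125.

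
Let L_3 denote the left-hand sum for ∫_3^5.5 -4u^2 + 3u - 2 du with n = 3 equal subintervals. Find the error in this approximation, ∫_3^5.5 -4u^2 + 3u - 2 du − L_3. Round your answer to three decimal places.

Exact integral: ∫_3^5.5 f(u) du ≈ -158.95833.
L_3 ≈ -127.82407.
Error ≈ -158.95833 − (-127.82407) ≈ -31.134.

-31.134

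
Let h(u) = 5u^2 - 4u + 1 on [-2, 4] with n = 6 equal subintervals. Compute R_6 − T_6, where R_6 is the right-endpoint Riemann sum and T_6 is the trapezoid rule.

18

R_6 = 125.
T_6 = 107.
R_6 − T_6 = 18.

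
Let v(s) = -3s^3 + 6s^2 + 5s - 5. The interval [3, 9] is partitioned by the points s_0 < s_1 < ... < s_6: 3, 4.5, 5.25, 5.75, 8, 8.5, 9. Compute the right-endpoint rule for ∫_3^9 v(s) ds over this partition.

-4590.71484375

Subinterval widths: 1.5, 0.75, 0.5, 2.25, 0.5, 0.5.
Right endpoints: 4.5, 5.25, 5.75, 8, 8.5, 9.
v(4.5) = -134.375, v(5.25) = -247.484375, v(5.75) = -348.203125, v(8) = -1117, v(8.5) = -1371.375, v(9) = -1661.
Sum = Σ Δs_i · v(s_i).
Sum = -4590.71484375.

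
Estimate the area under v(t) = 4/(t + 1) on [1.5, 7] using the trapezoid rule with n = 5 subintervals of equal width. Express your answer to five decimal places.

4.70969

Δt = (7 − 1.5)/5 = 1.1.
v(1.5) = 1.6, v(2.6) = 10/9, v(3.7) = 40/47, v(4.8) = 20/29, v(5.9) = 40/69, v(7) = 0.5.
T_5 = (Δt/2)·[v(t_0) + 2v(t_1) + ... + 2v(t_{4}) + v(t_5)].
Sum ≈ 4.70969.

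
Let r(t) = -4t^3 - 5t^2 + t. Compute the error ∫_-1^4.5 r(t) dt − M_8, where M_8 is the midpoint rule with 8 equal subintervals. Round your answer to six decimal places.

-5.632487

Exact integral: ∫_-1^4.5 r(t) dt ≈ -552.97916667.
M_8 ≈ -547.34667969.
Error ≈ -552.97916667 − (-547.34667969) ≈ -5.632487.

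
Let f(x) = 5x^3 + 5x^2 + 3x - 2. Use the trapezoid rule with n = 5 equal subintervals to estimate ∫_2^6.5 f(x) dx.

Δx = (6.5 − 2)/5 = 0.9.
f(2) = 64, f(2.9) = 170.695, f(3.8) = 355.96, f(4.7) = 641.665, f(5.6) = 1049.68, f(6.5) = 1601.875.
T_5 = (Δx/2)·[f(x_0) + 2f(x_1) + ... + 2f(x_{4}) + f(x_5)].
Sum = 2745.84375.

2745.84375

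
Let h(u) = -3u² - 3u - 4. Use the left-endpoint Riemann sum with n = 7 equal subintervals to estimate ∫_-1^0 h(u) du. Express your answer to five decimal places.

-3.51020

Δu = (0 − (-1))/7 = 1/7.
Left endpoints: -1, -6/7, -5/7, -4/7, -3/7, -2/7, -1/7.
h(-1) = -4, h(-6/7) = -178/49, h(-5/7) = -166/49, h(-4/7) = -160/49, h(-3/7) = -160/49, h(-2/7) = -166/49, h(-1/7) = -178/49.
Sum = Δu · [h(-1) + h(-6/7) + h(-5/7) + ...].
Sum ≈ -3.51020.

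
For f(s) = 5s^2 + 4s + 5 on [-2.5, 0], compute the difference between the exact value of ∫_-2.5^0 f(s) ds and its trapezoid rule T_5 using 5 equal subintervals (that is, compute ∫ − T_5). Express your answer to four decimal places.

Exact integral: ∫_-2.5^0 f(s) ds ≈ 26.041667.
T_5 = 26.5625.
Error ≈ 26.041667 − 26.5625 ≈ -0.5208.

-0.5208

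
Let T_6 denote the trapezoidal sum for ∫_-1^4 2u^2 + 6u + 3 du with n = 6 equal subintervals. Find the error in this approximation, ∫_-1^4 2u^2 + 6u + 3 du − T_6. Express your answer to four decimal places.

Exact integral: ∫_-1^4 f(u) du ≈ 103.333333.
T_6 ≈ 104.490741.
Error ≈ 103.333333 − 104.490741 ≈ -1.1574.

-1.1574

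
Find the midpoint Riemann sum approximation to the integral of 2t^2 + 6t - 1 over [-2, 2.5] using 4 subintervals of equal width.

17.05078125

Δt = (2.5 − (-2))/4 = 1.125.
Midpoints: -1.4375, -0.3125, 0.8125, 1.9375.
f(-1.4375) = -5.4921875, f(-0.3125) = -2.6796875, f(0.8125) = 5.1953125, f(1.9375) = 18.1328125.
Sum = Δt · [f(-1.4375) + f(-0.3125) + f(0.8125) + f(1.9375)].
Sum = 17.05078125.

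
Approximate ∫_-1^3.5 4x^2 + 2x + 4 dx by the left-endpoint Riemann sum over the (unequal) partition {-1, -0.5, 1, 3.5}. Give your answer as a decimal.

Subinterval widths: 0.5, 1.5, 2.5.
Left endpoints: -1, -0.5, 1.
f(-1) = 6, f(-0.5) = 4, f(1) = 10.
Sum = Σ Δx_i · f(x_i).
Sum = 34.

34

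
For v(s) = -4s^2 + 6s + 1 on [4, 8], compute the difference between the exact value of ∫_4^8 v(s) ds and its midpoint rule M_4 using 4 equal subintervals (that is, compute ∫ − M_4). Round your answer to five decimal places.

-1.33333

Exact integral: ∫_4^8 v(s) ds ≈ -449.3333333.
M_4 = -448.
Error ≈ -449.3333333 − (-448) ≈ -1.33333.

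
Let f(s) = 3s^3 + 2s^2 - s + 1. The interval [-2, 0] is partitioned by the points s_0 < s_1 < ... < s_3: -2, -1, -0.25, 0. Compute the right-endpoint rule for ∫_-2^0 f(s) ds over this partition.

Subinterval widths: 1, 0.75, 0.25.
Right endpoints: -1, -0.25, 0.
f(-1) = 1, f(-0.25) = 1.328125, f(0) = 1.
Sum = Σ Δs_i · f(s_i).
Sum = 2.24609375.

2.24609375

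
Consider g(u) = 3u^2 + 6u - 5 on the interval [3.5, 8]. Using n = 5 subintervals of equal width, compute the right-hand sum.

685.71

Δu = (8 − 3.5)/5 = 0.9.
Right endpoints: 4.4, 5.3, 6.2, 7.1, 8.
g(4.4) = 79.48, g(5.3) = 111.07, g(6.2) = 147.52, g(7.1) = 188.83, g(8) = 235.
Sum = Δu · [g(4.4) + g(5.3) + g(6.2) + g(7.1) + g(8)].
Sum = 685.71.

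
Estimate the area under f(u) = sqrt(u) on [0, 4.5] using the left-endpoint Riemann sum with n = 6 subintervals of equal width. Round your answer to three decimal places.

5.444

Δu = (4.5 − 0)/6 = 0.75.
Left endpoints: 0, 0.75, 1.5, 2.25, 3, 3.75.
f(0) ≈ 0.000, f(0.75) ≈ 0.866, f(1.5) ≈ 1.225, f(2.25) ≈ 1.500, f(3) ≈ 1.732, f(3.75) ≈ 1.936.
Sum = Δu · [f(0) + f(0.75) + f(1.5) + ...].
Sum ≈ 5.444.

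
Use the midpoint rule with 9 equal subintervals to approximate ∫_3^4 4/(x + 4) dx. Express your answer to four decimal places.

Δx = (4 − 3)/9 = 1/9.
Midpoints: 55/18, 19/6, 59/18, 61/18, 3.5, 65/18, 67/18, 23/6, 71/18.
f(55/18) = 72/127, f(19/6) = 24/43, f(59/18) = 72/131, f(61/18) = 72/133, f(3.5) = 8/15, f(65/18) = 72/137, f(67/18) = 72/139, f(23/6) = 24/47, f(71/18) = 72/143.
Sum = Δx · [f(55/18) + f(19/6) + f(59/18) + ...].
Sum ≈ 0.5341.

0.5341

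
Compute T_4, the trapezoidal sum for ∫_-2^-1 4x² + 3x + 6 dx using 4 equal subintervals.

10.875

Δx = (-1 − (-2))/4 = 0.25.
f(-2) = 16, f(-1.75) = 13, f(-1.5) = 10.5, f(-1.25) = 8.5, f(-1) = 7.
T_4 = (Δx/2)·[f(x_0) + 2f(x_1) + 2f(x_2) + 2f(x_3) + f(x_4)].
Sum = 10.875.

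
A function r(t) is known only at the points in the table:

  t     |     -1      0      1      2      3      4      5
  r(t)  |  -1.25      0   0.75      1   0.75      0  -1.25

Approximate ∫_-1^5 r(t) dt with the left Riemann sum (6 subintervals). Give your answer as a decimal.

Δt = 1.
Sum = 1·[(-1.25) + 0 + 0.75 + 1 + 0.75 + 0] = 1.25.

1.25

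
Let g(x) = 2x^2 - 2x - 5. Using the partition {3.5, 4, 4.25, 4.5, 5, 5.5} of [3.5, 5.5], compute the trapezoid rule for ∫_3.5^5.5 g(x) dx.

54.46875

Subinterval widths: 0.5, 0.25, 0.25, 0.5, 0.5.
g(3.5) = 12.5, g(4) = 19, g(4.25) = 22.625, g(4.5) = 26.5, g(5) = 35, g(5.5) = 44.5.
On each subinterval the trapezoid contributes (Δx_i/2)·[g(x_{i-1}) + g(x_i)].
Sum = 54.46875.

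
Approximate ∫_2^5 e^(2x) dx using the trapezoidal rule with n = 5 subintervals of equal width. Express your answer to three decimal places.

Δx = (5 − 2)/5 = 0.6.
f(2) ≈ 54.598, f(2.6) ≈ 181.272, f(3.2) ≈ 601.845, f(3.8) ≈ 1998.196, f(4.4) ≈ 6634.244, f(5) ≈ 22026.466.
T_5 = (Δx/2)·[f(x_0) + 2f(x_1) + ... + 2f(x_{4}) + f(x_5)].
Sum ≈ 12273.653.

12273.653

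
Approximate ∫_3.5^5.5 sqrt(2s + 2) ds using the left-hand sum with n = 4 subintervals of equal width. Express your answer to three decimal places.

Δs = (5.5 − 3.5)/4 = 0.5.
Left endpoints: 3.5, 4, 4.5, 5.
f(3.5) ≈ 3.000, f(4) ≈ 3.162, f(4.5) ≈ 3.317, f(5) ≈ 3.464.
Sum = Δs · [f(3.5) + f(4) + f(4.5) + f(5)].
Sum ≈ 6.472.

6.472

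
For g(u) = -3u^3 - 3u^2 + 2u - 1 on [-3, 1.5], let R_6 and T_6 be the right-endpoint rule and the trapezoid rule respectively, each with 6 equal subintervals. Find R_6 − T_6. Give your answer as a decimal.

-23.203125

R_6 = -6.29296875.
T_6 = 16.91015625.
R_6 − T_6 = -23.203125.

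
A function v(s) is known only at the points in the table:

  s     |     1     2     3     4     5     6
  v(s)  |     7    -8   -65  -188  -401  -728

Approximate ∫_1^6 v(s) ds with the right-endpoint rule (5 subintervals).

-1390

Δs = 1.
Sum = 1·[(-8) + (-65) + (-188) + (-401) + (-728)] = -1390.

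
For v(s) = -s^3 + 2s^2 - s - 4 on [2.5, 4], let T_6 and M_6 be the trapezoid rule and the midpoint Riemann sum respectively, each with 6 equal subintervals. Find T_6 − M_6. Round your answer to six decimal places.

-0.181641

T_6 = -32.98046875.
M_6 ≈ -32.79882812.
T_6 − M_6 ≈ -0.181641.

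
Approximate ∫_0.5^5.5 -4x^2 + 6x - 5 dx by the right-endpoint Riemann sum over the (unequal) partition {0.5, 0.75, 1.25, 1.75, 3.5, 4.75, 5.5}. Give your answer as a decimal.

-216.875

Subinterval widths: 0.25, 0.5, 0.5, 1.75, 1.25, 0.75.
Right endpoints: 0.75, 1.25, 1.75, 3.5, 4.75, 5.5.
f(0.75) = -2.75, f(1.25) = -3.75, f(1.75) = -6.75, f(3.5) = -33, f(4.75) = -66.75, f(5.5) = -93.
Sum = Σ Δx_i · f(x_i).
Sum = -216.875.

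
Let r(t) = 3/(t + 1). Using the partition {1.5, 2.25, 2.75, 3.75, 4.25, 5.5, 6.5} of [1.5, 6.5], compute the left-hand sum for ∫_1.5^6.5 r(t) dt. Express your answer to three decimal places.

Subinterval widths: 0.75, 0.5, 1, 0.5, 1.25, 1.
Left endpoints: 1.5, 2.25, 2.75, 3.75, 4.25, 5.5.
r(1.5) = 1.2, r(2.25) = 12/13, r(2.75) = 0.8, r(3.75) = 12/19, r(4.25) = 4/7, r(5.5) = 6/13.
Sum = Σ Δt_i · r(t_i).
Sum ≈ 3.653.

3.653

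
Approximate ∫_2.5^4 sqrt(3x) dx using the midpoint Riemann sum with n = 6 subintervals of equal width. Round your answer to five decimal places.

Δx = (4 − 2.5)/6 = 0.25.
Midpoints: 2.625, 2.875, 3.125, 3.375, 3.625, 3.875.
f(2.625) ≈ 2.80624, f(2.875) ≈ 2.93684, f(3.125) ≈ 3.06186, f(3.375) ≈ 3.18198, f(3.625) ≈ 3.29773, f(3.875) ≈ 3.40955.
Sum = Δx · [f(2.625) + f(2.875) + f(3.125) + ...].
Sum ≈ 4.67355.

4.67355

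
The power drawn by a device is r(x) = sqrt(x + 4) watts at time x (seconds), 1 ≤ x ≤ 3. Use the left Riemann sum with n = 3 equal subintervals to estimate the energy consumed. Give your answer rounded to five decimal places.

4.75544

Δx = (3 − 1)/3 = 2/3.
Left endpoints: 1, 5/3, 7/3.
r(1) ≈ 2.23607, r(5/3) ≈ 2.38048, r(7/3) ≈ 2.51661.
Sum = Δx · [r(1) + r(5/3) + r(7/3)].
Sum ≈ 4.75544.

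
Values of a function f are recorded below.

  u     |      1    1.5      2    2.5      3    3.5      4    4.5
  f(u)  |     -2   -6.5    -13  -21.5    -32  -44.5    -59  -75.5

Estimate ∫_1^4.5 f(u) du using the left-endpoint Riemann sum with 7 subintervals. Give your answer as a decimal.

Δu = 0.5.
Sum = 0.5·[(-2) + (-6.5) + (-13) + (-21.5) + (-32) + (-44.5) + (-59)] = -89.25.

-89.25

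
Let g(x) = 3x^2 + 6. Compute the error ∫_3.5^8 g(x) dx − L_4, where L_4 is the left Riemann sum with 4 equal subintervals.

84.48046875

Exact integral: ∫_3.5^8 g(x) dx = 496.125.
L_4 = 411.64453125.
Error = 496.125 − 411.64453125 = 84.48046875.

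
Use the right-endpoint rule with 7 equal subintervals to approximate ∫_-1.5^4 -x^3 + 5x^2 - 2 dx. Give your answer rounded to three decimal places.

Δx = (4 − (-1.5))/7 = 11/14.
Right endpoints: -5/7, 1/14, 6/7, 23/14, 17/7, 45/14, 4.
f(-5/7) = 314/343, f(1/14) = -5419/2744, f(6/7) = 358/343, f(23/14) = 19375/2744, f(17/7) = 4516/343, f(45/14) = 45137/2744, f(4) = 14.
Sum = Δx · [f(-5/7) + f(1/14) + f(6/7) + ...].
Sum ≈ 39.805.

39.805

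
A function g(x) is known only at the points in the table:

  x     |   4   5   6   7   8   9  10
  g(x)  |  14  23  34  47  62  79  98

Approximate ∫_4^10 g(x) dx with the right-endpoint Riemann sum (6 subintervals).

343

Δx = 1.
Sum = 1·[23 + 34 + 47 + 62 + 79 + 98] = 343.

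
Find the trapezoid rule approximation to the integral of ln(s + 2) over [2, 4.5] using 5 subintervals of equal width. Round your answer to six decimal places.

4.119536

Δs = (4.5 − 2)/5 = 0.5.
f(2) ≈ 1.386294, f(2.5) ≈ 1.504077, f(3) ≈ 1.609438, f(3.5) ≈ 1.704748, f(4) ≈ 1.791759, f(4.5) ≈ 1.871802.
T_5 = (Δs/2)·[f(s_0) + 2f(s_1) + ... + 2f(s_{4}) + f(s_5)].
Sum ≈ 4.119536.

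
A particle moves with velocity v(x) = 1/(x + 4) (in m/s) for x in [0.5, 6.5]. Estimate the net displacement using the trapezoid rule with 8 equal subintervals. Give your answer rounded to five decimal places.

0.84918

Δx = (6.5 − 0.5)/8 = 0.75.
v(0.5) = 2/9, v(1.25) = 4/21, v(2) = 1/6, v(2.75) = 4/27, v(3.5) = 2/15, v(4.25) = 4/33, v(5) = 1/9, v(5.75) = 4/39, v(6.5) = 2/21.
T_8 = (Δx/2)·[v(x_0) + 2v(x_1) + ... + 2v(x_{7}) + v(x_8)].
Sum ≈ 0.84918.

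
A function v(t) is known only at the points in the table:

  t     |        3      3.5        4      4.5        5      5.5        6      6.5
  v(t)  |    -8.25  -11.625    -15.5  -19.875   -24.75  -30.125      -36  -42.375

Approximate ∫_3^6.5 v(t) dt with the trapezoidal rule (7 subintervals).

-81.59375

Δt = 0.5.
T_7 = (0.5/2)·[(-8.25) + 2·(-11.625) + 2·(-15.5) + 2·(-19.875) + 2·(-24.75) + 2·(-30.125) + 2·(-36) + (-42.375)] = -81.59375.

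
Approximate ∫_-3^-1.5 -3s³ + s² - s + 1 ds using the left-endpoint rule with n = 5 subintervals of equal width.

Δs = (-1.5 − (-3))/5 = 0.3.
Left endpoints: -3, -2.7, -2.4, -2.1, -1.8.
f(-3) = 94, f(-2.7) = 70.039, f(-2.4) = 50.632, f(-2.1) = 35.293, f(-1.8) = 23.536.
Sum = Δs · [f(-3) + f(-2.7) + f(-2.4) + f(-2.1) + f(-1.8)].
Sum = 82.05.

82.05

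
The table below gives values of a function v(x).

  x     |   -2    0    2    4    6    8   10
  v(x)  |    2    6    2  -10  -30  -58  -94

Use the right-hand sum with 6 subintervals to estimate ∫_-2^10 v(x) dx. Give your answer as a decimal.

Δx = 2.
Sum = 2·[6 + 2 + (-10) + (-30) + (-58) + (-94)] = -368.

-368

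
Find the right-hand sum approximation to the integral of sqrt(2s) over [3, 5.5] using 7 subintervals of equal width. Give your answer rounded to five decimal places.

7.41569

Δs = (5.5 − 3)/7 = 5/14.
Right endpoints: 47/14, 26/7, 57/14, 31/7, 67/14, 36/7, 5.5.
f(47/14) ≈ 2.59119, f(26/7) ≈ 2.72554, f(57/14) ≈ 2.85357, f(31/7) ≈ 2.97610, f(67/14) ≈ 3.09377, f(36/7) ≈ 3.20713, f(5.5) ≈ 3.31662.
Sum = Δs · [f(47/14) + f(26/7) + f(57/14) + ...].
Sum ≈ 7.41569.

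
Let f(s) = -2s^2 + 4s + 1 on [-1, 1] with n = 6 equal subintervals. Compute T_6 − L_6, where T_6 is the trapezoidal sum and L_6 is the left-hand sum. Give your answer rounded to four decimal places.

T_6 ≈ 0.592593.
L_6 ≈ -0.740741.
T_6 − L_6 ≈ 1.3333.

1.3333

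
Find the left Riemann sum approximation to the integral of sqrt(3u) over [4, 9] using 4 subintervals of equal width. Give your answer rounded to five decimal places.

20.83804

Δu = (9 − 4)/4 = 1.25.
Left endpoints: 4, 5.25, 6.5, 7.75.
f(4) ≈ 3.46410, f(5.25) ≈ 3.96863, f(6.5) ≈ 4.41588, f(7.75) ≈ 4.82183.
Sum = Δu · [f(4) + f(5.25) + f(6.5) + f(7.75)].
Sum ≈ 20.83804.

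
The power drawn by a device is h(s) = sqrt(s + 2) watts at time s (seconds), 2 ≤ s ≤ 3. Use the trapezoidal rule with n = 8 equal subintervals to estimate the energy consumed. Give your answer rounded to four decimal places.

Δs = (3 − 2)/8 = 0.125.
h(2) ≈ 2.0000, h(2.125) ≈ 2.0310, h(2.25) ≈ 2.0616, h(2.375) ≈ 2.0917, h(2.5) ≈ 2.1213, h(2.625) ≈ 2.1506, h(2.75) ≈ 2.1794, h(2.875) ≈ 2.2079, h(3) ≈ 2.2361.
T_8 = (Δs/2)·[h(s_0) + 2h(s_1) + ... + 2h(s_{7}) + h(s_8)].
Sum ≈ 2.1202.

2.1202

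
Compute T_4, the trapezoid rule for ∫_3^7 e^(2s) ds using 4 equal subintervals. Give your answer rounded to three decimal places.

Δs = (7 − 3)/4 = 1.
f(3) ≈ 403.429, f(4) ≈ 2980.958, f(5) ≈ 22026.466, f(6) ≈ 162754.791, f(7) ≈ 1202604.284.
T_4 = (Δs/2)·[f(s_0) + 2f(s_1) + 2f(s_2) + 2f(s_3) + f(s_4)].
Sum ≈ 789266.072.

789266.072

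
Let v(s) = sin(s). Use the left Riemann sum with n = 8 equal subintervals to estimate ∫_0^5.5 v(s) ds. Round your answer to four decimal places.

Δs = (5.5 − 0)/8 = 0.6875.
Left endpoints: 0, 0.6875, 1.375, 2.0625, 2.75, 3.4375, 4.125, 4.8125.
v(0) ≈ 0.0000, v(0.6875) ≈ 0.6346, v(1.375) ≈ 0.9809, v(2.0625) ≈ 0.8815, v(2.75) ≈ 0.3817, v(3.4375) ≈ -0.2916, v(4.125) ≈ -0.8324, v(4.8125) ≈ -0.9950.
Sum = Δs · [v(0) + v(0.6875) + v(1.375) + ...].
Sum ≈ 0.5223.

0.5223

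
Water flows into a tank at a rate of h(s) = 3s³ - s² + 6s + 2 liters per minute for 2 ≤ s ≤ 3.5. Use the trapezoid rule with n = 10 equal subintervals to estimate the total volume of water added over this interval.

116.80546875

Δs = (3.5 − 2)/10 = 0.15.
h(2) = 34, h(2.15) = 40.092625, h(2.3) = 47.011, h(2.45) = 54.815875, h(2.6) = 63.568, h(2.75) = 73.328125, h(2.9) = 84.157, h(3.05) = 96.115375, h(3.2) = 109.264, h(3.35) = 123.663625, h(3.5) = 139.375.
T_10 = (Δs/2)·[h(s_0) + 2h(s_1) + ... + 2h(s_{9}) + h(s_10)].
Sum = 116.80546875.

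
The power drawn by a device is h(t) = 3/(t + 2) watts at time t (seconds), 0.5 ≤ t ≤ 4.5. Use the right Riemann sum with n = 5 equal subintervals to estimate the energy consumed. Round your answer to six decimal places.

2.592718

Δt = (4.5 − 0.5)/5 = 0.8.
Right endpoints: 1.3, 2.1, 2.9, 3.7, 4.5.
h(1.3) = 10/11, h(2.1) = 30/41, h(2.9) = 30/49, h(3.7) = 10/19, h(4.5) = 6/13.
Sum = Δt · [h(1.3) + h(2.1) + h(2.9) + h(3.7) + h(4.5)].
Sum ≈ 2.592718.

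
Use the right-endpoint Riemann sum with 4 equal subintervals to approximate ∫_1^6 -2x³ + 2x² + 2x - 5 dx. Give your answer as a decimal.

Δx = (6 − 1)/4 = 1.25.
Right endpoints: 2.25, 3.5, 4.75, 6.
f(2.25) = -13.15625, f(3.5) = -59.25, f(4.75) = -164.71875, f(6) = -353.
Sum = Δx · [f(2.25) + f(3.5) + f(4.75) + f(6)].
Sum = -737.65625.

-737.65625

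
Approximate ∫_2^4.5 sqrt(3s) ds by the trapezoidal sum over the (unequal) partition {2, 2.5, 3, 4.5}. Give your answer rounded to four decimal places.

Subinterval widths: 0.5, 0.5, 1.5.
f(2) ≈ 2.4495, f(2.5) ≈ 2.7386, f(3) ≈ 3.0000, f(4.5) ≈ 3.6742.
On each subinterval the trapezoid contributes (Δs_i/2)·[f(s_{i-1}) + f(s_i)].
Sum ≈ 7.7374.

7.7374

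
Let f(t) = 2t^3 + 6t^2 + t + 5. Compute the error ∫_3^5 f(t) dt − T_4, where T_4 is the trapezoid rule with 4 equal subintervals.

Exact integral: ∫_3^5 f(t) dt = 486.
T_4 = 488.5.
Error = 486 − 488.5 = -2.5.

-2.5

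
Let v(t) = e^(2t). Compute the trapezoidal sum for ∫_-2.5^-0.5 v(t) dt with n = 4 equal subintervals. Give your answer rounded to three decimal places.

0.195

Δt = (-0.5 − (-2.5))/4 = 0.5.
v(-2.5) ≈ 0.007, v(-2) ≈ 0.018, v(-1.5) ≈ 0.050, v(-1) ≈ 0.135, v(-0.5) ≈ 0.368.
T_4 = (Δt/2)·[v(t_0) + 2v(t_1) + 2v(t_2) + 2v(t_3) + v(t_4)].
Sum ≈ 0.195.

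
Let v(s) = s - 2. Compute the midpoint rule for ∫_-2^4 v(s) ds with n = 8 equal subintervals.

Δs = (4 − (-2))/8 = 0.75.
Midpoints: -1.625, -0.875, -0.125, 0.625, 1.375, 2.125, 2.875, 3.625.
v(-1.625) = -3.625, v(-0.875) = -2.875, v(-0.125) = -2.125, v(0.625) = -1.375, v(1.375) = -0.625, v(2.125) = 0.125, v(2.875) = 0.875, v(3.625) = 1.625.
Sum = Δs · [v(-1.625) + v(-0.875) + v(-0.125) + ...].
Sum = -6.

-6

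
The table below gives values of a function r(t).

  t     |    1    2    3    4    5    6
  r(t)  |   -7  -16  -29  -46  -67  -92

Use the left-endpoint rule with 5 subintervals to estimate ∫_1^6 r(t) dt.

Δt = 1.
Sum = 1·[(-7) + (-16) + (-29) + (-46) + (-67)] = -165.

-165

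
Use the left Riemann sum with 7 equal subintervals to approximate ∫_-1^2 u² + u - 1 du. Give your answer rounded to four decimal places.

Δu = (2 − (-1))/7 = 3/7.
Left endpoints: -1, -4/7, -1/7, 2/7, 5/7, 8/7, 11/7.
f(-1) = -1, f(-4/7) = -61/49, f(-1/7) = -55/49, f(2/7) = -31/49, f(5/7) = 11/49, f(8/7) = 71/49, f(11/7) = 149/49.
Sum = Δu · [f(-1) + f(-4/7) + f(-1/7) + ...].
Sum ≈ 0.3061.

0.3061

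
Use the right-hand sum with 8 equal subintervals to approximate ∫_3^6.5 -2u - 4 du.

Δu = (6.5 − 3)/8 = 0.4375.
Right endpoints: 3.4375, 3.875, 4.3125, 4.75, 5.1875, 5.625, 6.0625, 6.5.
f(3.4375) = -10.875, f(3.875) = -11.75, f(4.3125) = -12.625, f(4.75) = -13.5, f(5.1875) = -14.375, f(5.625) = -15.25, f(6.0625) = -16.125, f(6.5) = -17.
Sum = Δu · [f(3.4375) + f(3.875) + f(4.3125) + ...].
Sum = -48.78125.

-48.78125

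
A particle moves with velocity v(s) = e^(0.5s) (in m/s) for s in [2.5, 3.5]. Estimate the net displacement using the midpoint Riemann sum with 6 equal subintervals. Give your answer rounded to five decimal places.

4.52721

Δs = (3.5 − 2.5)/6 = 1/6.
Midpoints: 31/12, 2.75, 35/12, 37/12, 3.25, 41/12.
v(31/12) ≈ 3.63885, v(2.75) ≈ 3.95508, v(35/12) ≈ 4.29879, v(37/12) ≈ 4.67237, v(3.25) ≈ 5.07842, v(41/12) ≈ 5.51975.
Sum = Δs · [v(31/12) + v(2.75) + v(35/12) + ...].
Sum ≈ 4.52721.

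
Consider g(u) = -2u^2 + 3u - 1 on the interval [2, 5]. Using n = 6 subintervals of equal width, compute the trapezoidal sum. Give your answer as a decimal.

-49.75

Δu = (5 − 2)/6 = 0.5.
g(2) = -3, g(2.5) = -6, g(3) = -10, g(3.5) = -15, g(4) = -21, g(4.5) = -28, g(5) = -36.
T_6 = (Δu/2)·[g(u_0) + 2g(u_1) + ... + 2g(u_{5}) + g(u_6)].
Sum = -49.75.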